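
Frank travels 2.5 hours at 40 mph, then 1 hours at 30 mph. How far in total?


Leg 1 distance:
40 x 2.5 = 100 miles
Leg 2 distance:
30 x 1 = 30 miles
Total distance:
100 + 30 = 130 miles

130 miles


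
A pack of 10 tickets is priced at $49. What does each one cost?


Total cost: $49
Number of items: 10
Unit price: $49 / 10 = $4.90

$4.90


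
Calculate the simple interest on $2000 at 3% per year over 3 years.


Use the formula I = P x R x T / 100
P x R x T = 2000 x 3 x 3 = 18000
I = 18000 / 100 = $180

$180


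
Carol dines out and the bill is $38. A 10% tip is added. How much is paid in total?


Calculate the tip:
10% of $38 = $3.80
Add tip to meal cost:
$38 + $3.80 = $41.80

$41.80


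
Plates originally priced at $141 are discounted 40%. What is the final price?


Calculate the discount amount:
40% of $141 = $56.40
Subtract from original:
$141 - $56.40 = $84.60

$84.60


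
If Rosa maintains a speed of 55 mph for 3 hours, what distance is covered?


Use the formula: distance = speed x time
Speed = 55 mph, Time = 3 hours
55 x 3 = 165 miles

165 miles


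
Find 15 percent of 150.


Convert percentage to decimal:
15% = 0.15
Multiply:
150 x 0.15 = 22.5

22.5


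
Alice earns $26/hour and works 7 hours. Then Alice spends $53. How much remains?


Calculate earnings:
7 x $26 = $182
Subtract spending:
$182 - $53 = $129

$129


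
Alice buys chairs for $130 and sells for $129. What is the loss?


Selling price = $129
Cost price = $130
Loss = cost price - selling price:
Loss = $130 - $129 = $1

$1


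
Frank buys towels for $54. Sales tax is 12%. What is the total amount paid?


Calculate the tax:
12% of $54 = $6.48
Add tax to price:
$54 + $6.48 = $60.48

$60.48


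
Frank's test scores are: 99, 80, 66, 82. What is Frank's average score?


Add the scores:
99 + 80 + 66 + 82 = 327
Divide by the number of tests:
327 / 4 = 81.75

81.75


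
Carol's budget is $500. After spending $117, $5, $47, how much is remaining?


Add up expenses:
$117 + $5 + $47 = $169
Subtract from budget:
$500 - $169 = $331

$331


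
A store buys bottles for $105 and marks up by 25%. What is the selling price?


Calculate the markup amount:
25% of $105 = $26.25
Add to cost:
$105 + $26.25 = $131.25

$131.25


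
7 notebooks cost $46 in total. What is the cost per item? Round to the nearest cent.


Total cost: $46
Number of items: 7
Unit price: $46 / 7 = $6.5714... ≈ $6.57

$6.57


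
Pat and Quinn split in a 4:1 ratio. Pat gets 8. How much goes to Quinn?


Find the multiplier:
8 / 4 = 2
Apply to Quinn's share:
1 x 2 = 2

2


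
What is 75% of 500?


Convert percentage to decimal:
75% = 0.75
Multiply:
500 x 0.75 = 375

375


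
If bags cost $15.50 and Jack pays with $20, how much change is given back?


Start with the amount paid:
$20
Subtract the price:
$20 - $15.50 = $4.50

$4.50


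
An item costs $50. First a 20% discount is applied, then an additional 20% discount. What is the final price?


First discount:
20% of $50 = $10
Price after first discount:
$50 - $10 = $40
Second discount:
20% of $40 = $8
Final price:
$40 - $8 = $32

$32


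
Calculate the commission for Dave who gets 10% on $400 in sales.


Convert rate to decimal:
10% = 0.1
Multiply by sales:
$400 x 0.1 = $40

$40


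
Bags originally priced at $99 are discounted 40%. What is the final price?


Calculate the discount amount:
40% of $99 = $39.60
Subtract from original:
$99 - $39.60 = $59.40

$59.40


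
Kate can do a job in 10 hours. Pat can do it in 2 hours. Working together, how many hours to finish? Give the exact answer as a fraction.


Kate's rate: 1/10 of the job per hour
Pat's rate: 1/2 of the job per hour
Combined rate: 1/10 + 1/2 = 3/5 per hour
Time = 1 / (3/5) = 5/3 hours (≈ 1.67 hours)

5/3 hours


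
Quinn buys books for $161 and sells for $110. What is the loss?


Selling price = $110
Cost price = $161
Loss = cost price - selling price:
Loss = $161 - $110 = $51

$51


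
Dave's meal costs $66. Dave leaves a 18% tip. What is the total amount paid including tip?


Calculate the tip:
18% of $66 = $11.88
Add tip to meal cost:
$66 + $11.88 = $77.88

$77.88


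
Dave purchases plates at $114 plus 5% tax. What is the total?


Calculate the tax:
5% of $114 = $5.70
Add tax to price:
$114 + $5.70 = $119.70

$119.70


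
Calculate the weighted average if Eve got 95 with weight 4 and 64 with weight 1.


Weighted sum:
4 x 95 + 1 x 64 = 444
Total weight:
4 + 1 = 5
Weighted average:
444 / 5 = 88.8

88.8


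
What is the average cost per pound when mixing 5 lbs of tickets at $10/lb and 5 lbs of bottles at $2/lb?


Cost of tickets:
5 x $10 = $50
Cost of bottles:
5 x $2 = $10
Total cost: $50 + $10 = $60
Total weight: 10 lbs
Average: $60 / 10 = $6/lb

$6/lb


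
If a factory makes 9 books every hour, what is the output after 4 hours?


Production rate: 9 books per hour
Time: 4 hours
Total: 9 x 4 = 36 books

36 books


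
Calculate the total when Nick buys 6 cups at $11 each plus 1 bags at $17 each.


Cost of cups:
6 x $11 = $66
Cost of bags:
1 x $17 = $17
Add both:
$66 + $17 = $83

$83


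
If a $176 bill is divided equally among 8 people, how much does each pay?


Total bill: $176
Number of people: 8
Each pays: $176 / 8 = $22

$22


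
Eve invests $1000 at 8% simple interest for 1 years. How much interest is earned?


Use the formula I = P x R x T / 100
P x R x T = 1000 x 8 x 1 = 8000
I = 8000 / 100 = $80

$80


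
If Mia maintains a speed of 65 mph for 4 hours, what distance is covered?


Use the formula: distance = speed x time
Speed = 65 mph, Time = 4 hours
65 x 4 = 260 miles

260 miles


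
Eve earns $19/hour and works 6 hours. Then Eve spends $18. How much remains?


Calculate earnings:
6 x $19 = $114
Subtract spending:
$114 - $18 = $96

$96


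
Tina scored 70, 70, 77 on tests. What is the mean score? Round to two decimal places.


Add the scores:
70 + 70 + 77 = 217
Divide by the number of tests:
217 / 3 = 72.3333... ≈ 72.33

72.33


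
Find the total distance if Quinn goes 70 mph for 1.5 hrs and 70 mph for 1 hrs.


Leg 1 distance:
70 x 1.5 = 105 miles
Leg 2 distance:
70 x 1 = 70 miles
Total distance:
105 + 70 = 175 miles

175 miles


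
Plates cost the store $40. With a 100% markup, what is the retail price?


Calculate the markup amount:
100% of $40 = $40
Add to cost:
$40 + $40 = $80

$80


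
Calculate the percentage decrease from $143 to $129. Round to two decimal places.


Find the absolute change:
|129 - 143| = 14
Divide by original and multiply by 100:
14 / 143 x 100 = 9.7902...% ≈ 9.79%

9.79%


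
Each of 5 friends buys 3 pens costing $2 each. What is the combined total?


Cost per person:
3 x $2 = $6
Group total:
5 x $6 = $30

$30


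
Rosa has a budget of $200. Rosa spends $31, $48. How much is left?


Add up expenses:
$31 + $48 = $79
Subtract from budget:
$200 - $79 = $121

$121


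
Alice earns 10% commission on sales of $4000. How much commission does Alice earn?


Convert rate to decimal:
10% = 0.1
Multiply by sales:
$4000 x 0.1 = $400

$400


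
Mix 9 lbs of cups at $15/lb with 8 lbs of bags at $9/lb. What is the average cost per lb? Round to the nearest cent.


Cost of cups:
9 x $15 = $135
Cost of bags:
8 x $9 = $72
Total cost: $135 + $72 = $207
Total weight: 17 lbs
Average: $207 / 17 = $12.1764... ≈ $12.18/lb

$12.18/lb


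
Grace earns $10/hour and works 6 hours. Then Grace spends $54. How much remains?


Calculate earnings:
6 x $10 = $60
Subtract spending:
$60 - $54 = $6

$6


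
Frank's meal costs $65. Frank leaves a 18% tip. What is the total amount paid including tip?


Calculate the tip:
18% of $65 = $11.70
Add tip to meal cost:
$65 + $11.70 = $76.70

$76.70


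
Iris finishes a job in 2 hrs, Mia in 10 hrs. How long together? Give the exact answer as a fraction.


Iris's rate: 1/2 of the job per hour
Mia's rate: 1/10 of the job per hour
Combined rate: 1/2 + 1/10 = 3/5 per hour
Time = 1 / (3/5) = 5/3 hours (≈ 1.67 hours)

5/3 hours


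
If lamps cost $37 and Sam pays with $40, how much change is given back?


Start with the amount paid:
$40
Subtract the price:
$40 - $37 = $3

$3


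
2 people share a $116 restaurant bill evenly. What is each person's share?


Total bill: $116
Number of people: 2
Each pays: $116 / 2 = $58

$58


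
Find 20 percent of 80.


Convert percentage to decimal:
20% = 0.2
Multiply:
80 x 0.2 = 16

16


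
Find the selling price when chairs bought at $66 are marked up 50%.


Calculate the markup amount:
50% of $66 = $33
Add to cost:
$66 + $33 = $99

$99


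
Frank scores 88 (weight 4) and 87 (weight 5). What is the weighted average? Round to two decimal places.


Weighted sum:
4 x 88 + 5 x 87 = 787
Total weight:
4 + 5 = 9
Weighted average:
787 / 9 = 87.4444... ≈ 87.44

87.44


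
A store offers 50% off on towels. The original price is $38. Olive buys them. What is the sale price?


Calculate the discount amount:
50% of $38 = $19
Subtract from original:
$38 - $19 = $19

$19


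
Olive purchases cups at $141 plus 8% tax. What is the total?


Calculate the tax:
8% of $141 = $11.28
Add tax to price:
$141 + $11.28 = $152.28

$152.28


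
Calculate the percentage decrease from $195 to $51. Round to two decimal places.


Find the absolute change:
|51 - 195| = 144
Divide by original and multiply by 100:
144 / 195 x 100 = 73.8461...% ≈ 73.85%

73.85%


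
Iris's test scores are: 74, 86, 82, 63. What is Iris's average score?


Add the scores:
74 + 86 + 82 + 63 = 305
Divide by the number of tests:
305 / 4 = 76.25

76.25


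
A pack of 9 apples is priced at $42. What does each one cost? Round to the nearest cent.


Total cost: $42
Number of items: 9
Unit price: $42 / 9 = $4.6666... ≈ $4.67

$4.67


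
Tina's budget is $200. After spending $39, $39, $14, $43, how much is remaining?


Add up expenses:
$39 + $39 + $14 + $43 = $135
Subtract from budget:
$200 - $135 = $65

$65


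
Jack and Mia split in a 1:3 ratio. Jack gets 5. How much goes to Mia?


Find the multiplier:
5 / 1 = 5
Apply to Mia's share:
3 x 5 = 15

15


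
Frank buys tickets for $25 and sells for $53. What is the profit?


Selling price = $53
Cost price = $25
Profit = selling price - cost price:
Profit = $53 - $25 = $28

$28


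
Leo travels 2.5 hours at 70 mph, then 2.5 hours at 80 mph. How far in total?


Leg 1 distance:
70 x 2.5 = 175 miles
Leg 2 distance:
80 x 2.5 = 200 miles
Total distance:
175 + 200 = 375 miles

375 miles


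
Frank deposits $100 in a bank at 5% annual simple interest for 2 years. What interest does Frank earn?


Use the formula I = P x R x T / 100
P x R x T = 100 x 5 x 2 = 1000
I = 1000 / 100 = $10

$10


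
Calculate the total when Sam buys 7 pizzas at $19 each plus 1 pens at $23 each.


Cost of pizzas:
7 x $19 = $133
Cost of pens:
1 x $23 = $23
Add both:
$133 + $23 = $156

$156


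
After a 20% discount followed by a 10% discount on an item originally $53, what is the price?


First discount:
20% of $53 = $10.60
Price after first discount:
$53 - $10.60 = $42.40
Second discount:
10% of $42.40 = $4.24
Final price:
$42.40 - $4.24 = $38.16

$38.16


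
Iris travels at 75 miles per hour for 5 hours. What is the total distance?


Use the formula: distance = speed x time
Speed = 75 mph, Time = 5 hours
75 x 5 = 375 miles

375 miles


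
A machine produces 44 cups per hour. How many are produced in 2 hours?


Production rate: 44 cups per hour
Time: 2 hours
Total: 44 x 2 = 88 cups

88 cups


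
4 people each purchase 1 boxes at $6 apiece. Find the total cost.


Cost per person:
1 x $6 = $6
Group total:
4 x $6 = $24

$24


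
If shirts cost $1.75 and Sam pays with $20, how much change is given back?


Start with the amount paid:
$20
Subtract the price:
$20 - $1.75 = $18.25

$18.25


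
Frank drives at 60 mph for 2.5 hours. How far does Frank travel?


Use the formula: distance = speed x time
Speed = 60 mph, Time = 2.5 hours
60 x 2.5 = 150 miles

150 miles


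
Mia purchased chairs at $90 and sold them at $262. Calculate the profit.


Selling price = $262
Cost price = $90
Profit = selling price - cost price:
Profit = $262 - $90 = $172

$172


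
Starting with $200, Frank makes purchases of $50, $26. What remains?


Add up expenses:
$50 + $26 = $76
Subtract from budget:
$200 - $76 = $124

$124


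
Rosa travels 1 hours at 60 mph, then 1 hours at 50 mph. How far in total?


Leg 1 distance:
60 x 1 = 60 miles
Leg 2 distance:
50 x 1 = 50 miles
Total distance:
60 + 50 = 110 miles

110 miles


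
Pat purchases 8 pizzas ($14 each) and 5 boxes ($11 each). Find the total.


Cost of pizzas:
8 x $14 = $112
Cost of boxes:
5 x $11 = $55
Add both:
$112 + $55 = $167

$167


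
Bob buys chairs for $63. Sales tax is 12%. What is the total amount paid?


Calculate the tax:
12% of $63 = $7.56
Add tax to price:
$63 + $7.56 = $70.56

$70.56


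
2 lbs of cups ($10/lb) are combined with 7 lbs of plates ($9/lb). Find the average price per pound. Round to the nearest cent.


Cost of cups:
2 x $10 = $20
Cost of plates:
7 x $9 = $63
Total cost: $20 + $63 = $83
Total weight: 9 lbs
Average: $83 / 9 = $9.2222... ≈ $9.22/lb

$9.22/lb


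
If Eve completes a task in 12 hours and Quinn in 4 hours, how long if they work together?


Eve's rate: 1/12 of the job per hour
Quinn's rate: 1/4 of the job per hour
Combined rate: 1/12 + 1/4 = 1/3 per hour
Time = 1 / (1/3) = 3 hours

3 hours


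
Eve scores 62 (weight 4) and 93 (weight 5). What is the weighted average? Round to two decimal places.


Weighted sum:
4 x 62 + 5 x 93 = 713
Total weight:
4 + 5 = 9
Weighted average:
713 / 9 = 79.2222... ≈ 79.22

79.22


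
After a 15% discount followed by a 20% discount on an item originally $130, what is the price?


First discount:
15% of $130 = $19.50
Price after first discount:
$130 - $19.50 = $110.50
Second discount:
20% of $110.50 = $22.10
Final price:
$110.50 - $22.10 = $88.40

$88.40


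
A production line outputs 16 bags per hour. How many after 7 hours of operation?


Production rate: 16 bags per hour
Time: 7 hours
Total: 16 x 7 = 112 bags

112 bags


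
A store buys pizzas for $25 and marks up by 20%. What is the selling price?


Calculate the markup amount:
20% of $25 = $5
Add to cost:
$25 + $5 = $30

$30


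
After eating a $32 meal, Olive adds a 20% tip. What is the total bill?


Calculate the tip:
20% of $32 = $6.40
Add tip to meal cost:
$32 + $6.40 = $38.40

$38.40


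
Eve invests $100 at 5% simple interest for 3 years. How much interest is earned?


Use the formula I = P x R x T / 100
P x R x T = 100 x 5 x 3 = 1500
I = 1500 / 100 = $15

$15


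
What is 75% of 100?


Convert percentage to decimal:
75% = 0.75
Multiply:
100 x 0.75 = 75

75


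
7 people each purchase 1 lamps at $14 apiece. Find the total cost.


Cost per person:
1 x $14 = $14
Group total:
7 x $14 = $98

$98


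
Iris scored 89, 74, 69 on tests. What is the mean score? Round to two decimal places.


Add the scores:
89 + 74 + 69 = 232
Divide by the number of tests:
232 / 3 = 77.3333... ≈ 77.33

77.33


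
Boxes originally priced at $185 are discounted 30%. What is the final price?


Calculate the discount amount:
30% of $185 = $55.50
Subtract from original:
$185 - $55.50 = $129.50

$129.50


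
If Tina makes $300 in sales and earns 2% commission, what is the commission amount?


Convert rate to decimal:
2% = 0.02
Multiply by sales:
$300 x 0.02 = $6

$6


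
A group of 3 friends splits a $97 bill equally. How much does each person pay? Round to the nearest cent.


Total bill: $97
Number of people: 3
Each pays: $97 / 3 = $32.3333... ≈ $32.33

$32.33


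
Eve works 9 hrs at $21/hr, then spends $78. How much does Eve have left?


Calculate earnings:
9 x $21 = $189
Subtract spending:
$189 - $78 = $111

$111


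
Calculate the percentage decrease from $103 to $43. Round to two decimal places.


Find the absolute change:
|43 - 103| = 60
Divide by original and multiply by 100:
60 / 103 x 100 = 58.2524...% ≈ 58.25%

58.25%


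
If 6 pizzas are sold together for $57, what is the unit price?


Total cost: $57
Number of items: 6
Unit price: $57 / 6 = $9.50

$9.50


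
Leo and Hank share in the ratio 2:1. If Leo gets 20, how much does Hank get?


Find the multiplier:
20 / 2 = 10
Apply to Hank's share:
1 x 10 = 10

10


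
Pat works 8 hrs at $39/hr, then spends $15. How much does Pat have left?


Calculate earnings:
8 x $39 = $312
Subtract spending:
$312 - $15 = $297

$297


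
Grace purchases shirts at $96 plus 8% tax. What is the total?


Calculate the tax:
8% of $96 = $7.68
Add tax to price:
$96 + $7.68 = $103.68

$103.68


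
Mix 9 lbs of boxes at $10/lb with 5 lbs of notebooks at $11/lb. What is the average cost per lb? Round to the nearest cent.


Cost of boxes:
9 x $10 = $90
Cost of notebooks:
5 x $11 = $55
Total cost: $90 + $55 = $145
Total weight: 14 lbs
Average: $145 / 14 = $10.3571... ≈ $10.36/lb

$10.36/lb


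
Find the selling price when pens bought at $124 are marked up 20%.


Calculate the markup amount:
20% of $124 = $24.80
Add to cost:
$124 + $24.80 = $148.80

$148.80


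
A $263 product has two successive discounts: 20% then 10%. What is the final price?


First discount:
20% of $263 = $52.60
Price after first discount:
$263 - $52.60 = $210.40
Second discount:
10% of $210.40 = $21.04
Final price:
$210.40 - $21.04 = $189.36

$189.36


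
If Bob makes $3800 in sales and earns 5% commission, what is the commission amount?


Convert rate to decimal:
5% = 0.05
Multiply by sales:
$3800 x 0.05 = $190

$190


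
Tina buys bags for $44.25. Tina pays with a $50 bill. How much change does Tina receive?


Start with the amount paid:
$50
Subtract the price:
$50 - $44.25 = $5.75

$5.75


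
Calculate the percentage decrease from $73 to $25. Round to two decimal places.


Find the absolute change:
|25 - 73| = 48
Divide by original and multiply by 100:
48 / 73 x 100 = 65.7534...% ≈ 65.75%

65.75%


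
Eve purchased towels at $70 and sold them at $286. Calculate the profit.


Selling price = $286
Cost price = $70
Profit = selling price - cost price:
Profit = $286 - $70 = $216

$216


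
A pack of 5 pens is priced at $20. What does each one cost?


Total cost: $20
Number of items: 5
Unit price: $20 / 5 = $4

$4


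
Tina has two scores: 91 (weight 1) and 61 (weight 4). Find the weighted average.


Weighted sum:
1 x 91 + 4 x 61 = 335
Total weight:
1 + 4 = 5
Weighted average:
335 / 5 = 67

67


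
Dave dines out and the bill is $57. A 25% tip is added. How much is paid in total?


Calculate the tip:
25% of $57 = $14.25
Add tip to meal cost:
$57 + $14.25 = $71.25

$71.25


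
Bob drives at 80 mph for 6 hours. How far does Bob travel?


Use the formula: distance = speed x time
Speed = 80 mph, Time = 6 hours
80 x 6 = 480 miles

480 miles


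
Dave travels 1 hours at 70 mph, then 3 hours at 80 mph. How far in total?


Leg 1 distance:
70 x 1 = 70 miles
Leg 2 distance:
80 x 3 = 240 miles
Total distance:
70 + 240 = 310 miles

310 miles


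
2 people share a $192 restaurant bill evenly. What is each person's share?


Total bill: $192
Number of people: 2
Each pays: $192 / 2 = $96

$96


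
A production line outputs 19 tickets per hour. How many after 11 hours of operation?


Production rate: 19 tickets per hour
Time: 11 hours
Total: 19 x 11 = 209 tickets

209 tickets


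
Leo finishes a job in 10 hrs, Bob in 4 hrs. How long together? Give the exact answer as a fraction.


Leo's rate: 1/10 of the job per hour
Bob's rate: 1/4 of the job per hour
Combined rate: 1/10 + 1/4 = 7/20 per hour
Time = 1 / (7/20) = 20/7 hours (≈ 2.86 hours)

20/7 hours


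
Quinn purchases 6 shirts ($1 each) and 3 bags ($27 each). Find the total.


Cost of shirts:
6 x $1 = $6
Cost of bags:
3 x $27 = $81
Add both:
$6 + $81 = $87

$87


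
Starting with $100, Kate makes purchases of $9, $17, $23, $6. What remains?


Add up expenses:
$9 + $17 + $23 + $6 = $55
Subtract from budget:
$100 - $55 = $45

$45


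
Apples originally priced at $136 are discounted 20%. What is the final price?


Calculate the discount amount:
20% of $136 = $27.20
Subtract from original:
$136 - $27.20 = $108.80

$108.80


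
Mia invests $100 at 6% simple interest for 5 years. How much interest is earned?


Use the formula I = P x R x T / 100
P x R x T = 100 x 6 x 5 = 3000
I = 3000 / 100 = $30

$30


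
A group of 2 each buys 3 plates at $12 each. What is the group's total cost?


Cost per person:
3 x $12 = $36
Group total:
2 x $36 = $72

$72


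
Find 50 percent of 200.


Convert percentage to decimal:
50% = 0.5
Multiply:
200 x 0.5 = 100

100


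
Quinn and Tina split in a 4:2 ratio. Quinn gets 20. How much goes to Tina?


Find the multiplier:
20 / 4 = 5
Apply to Tina's share:
2 x 5 = 10

10


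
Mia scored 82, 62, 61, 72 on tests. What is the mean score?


Add the scores:
82 + 62 + 61 + 72 = 277
Divide by the number of tests:
277 / 4 = 69.25

69.25


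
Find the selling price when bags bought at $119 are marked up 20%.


Calculate the markup amount:
20% of $119 = $23.80
Add to cost:
$119 + $23.80 = $142.80

$142.80


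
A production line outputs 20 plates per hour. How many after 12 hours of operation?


Production rate: 20 plates per hour
Time: 12 hours
Total: 20 x 12 = 240 plates

240 plates


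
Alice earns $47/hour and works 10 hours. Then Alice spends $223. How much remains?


Calculate earnings:
10 x $47 = $470
Subtract spending:
$470 - $223 = $247

$247


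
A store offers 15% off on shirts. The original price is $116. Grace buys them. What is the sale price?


Calculate the discount amount:
15% of $116 = $17.40
Subtract from original:
$116 - $17.40 = $98.60

$98.60


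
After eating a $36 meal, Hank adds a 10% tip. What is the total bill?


Calculate the tip:
10% of $36 = $3.60
Add tip to meal cost:
$36 + $3.60 = $39.60

$39.60


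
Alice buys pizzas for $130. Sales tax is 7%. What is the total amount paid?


Calculate the tax:
7% of $130 = $9.10
Add tax to price:
$130 + $9.10 = $139.10

$139.10


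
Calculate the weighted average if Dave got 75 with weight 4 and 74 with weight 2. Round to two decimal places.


Weighted sum:
4 x 75 + 2 x 74 = 448
Total weight:
4 + 2 = 6
Weighted average:
448 / 6 = 74.6666... ≈ 74.67

74.67


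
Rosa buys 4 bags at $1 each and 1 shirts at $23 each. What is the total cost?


Cost of bags:
4 x $1 = $4
Cost of shirts:
1 x $23 = $23
Add both:
$4 + $23 = $27

$27


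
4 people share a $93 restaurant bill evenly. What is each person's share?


Total bill: $93
Number of people: 4
Each pays: $93 / 4 = $23.25

$23.25


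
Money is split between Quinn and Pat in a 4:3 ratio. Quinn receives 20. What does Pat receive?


Find the multiplier:
20 / 4 = 5
Apply to Pat's share:
3 x 5 = 15

15


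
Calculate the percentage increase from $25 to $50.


Find the absolute change:
|50 - 25| = 25
Divide by original and multiply by 100:
25 / 25 x 100 = 100%

100%


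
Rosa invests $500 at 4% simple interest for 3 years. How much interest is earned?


Use the formula I = P x R x T / 100
P x R x T = 500 x 4 x 3 = 6000
I = 6000 / 100 = $60

$60


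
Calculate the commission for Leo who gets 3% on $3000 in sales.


Convert rate to decimal:
3% = 0.03
Multiply by sales:
$3000 x 0.03 = $90

$90


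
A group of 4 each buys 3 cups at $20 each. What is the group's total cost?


Cost per person:
3 x $20 = $60
Group total:
4 x $60 = $240

$240


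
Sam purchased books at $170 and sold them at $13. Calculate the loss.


Selling price = $13
Cost price = $170
Loss = cost price - selling price:
Loss = $170 - $13 = $157

$157


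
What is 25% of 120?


Convert percentage to decimal:
25% = 0.25
Multiply:
120 x 0.25 = 30

30


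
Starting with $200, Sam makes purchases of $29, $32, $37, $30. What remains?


Add up expenses:
$29 + $32 + $37 + $30 = $128
Subtract from budget:
$200 - $128 = $72

$72


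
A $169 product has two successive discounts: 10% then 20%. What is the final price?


First discount:
10% of $169 = $16.90
Price after first discount:
$169 - $16.90 = $152.10
Second discount:
20% of $152.10 = $30.42
Final price:
$152.10 - $30.42 = $121.68

$121.68


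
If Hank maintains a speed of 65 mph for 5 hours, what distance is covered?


Use the formula: distance = speed x time
Speed = 65 mph, Time = 5 hours
65 x 5 = 325 miles

325 miles


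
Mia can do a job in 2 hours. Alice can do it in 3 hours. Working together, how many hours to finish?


Mia's rate: 1/2 of the job per hour
Alice's rate: 1/3 of the job per hour
Combined rate: 1/2 + 1/3 = 5/6 per hour
Time = 1 / (5/6) = 6/5 = 1.2 hours

1.2 hours


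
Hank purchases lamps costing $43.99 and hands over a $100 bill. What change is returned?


Start with the amount paid:
$100
Subtract the price:
$100 - $43.99 = $56.01

$56.01


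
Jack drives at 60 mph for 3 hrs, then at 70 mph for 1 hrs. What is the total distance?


Leg 1 distance:
60 x 3 = 180 miles
Leg 2 distance:
70 x 1 = 70 miles
Total distance:
180 + 70 = 250 miles

250 miles


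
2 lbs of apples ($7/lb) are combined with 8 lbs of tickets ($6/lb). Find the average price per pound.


Cost of apples:
2 x $7 = $14
Cost of tickets:
8 x $6 = $48
Total cost: $14 + $48 = $62
Total weight: 10 lbs
Average: $62 / 10 = $6.20/lb

$6.20/lb


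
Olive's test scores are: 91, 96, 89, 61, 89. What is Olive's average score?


Add the scores:
91 + 96 + 89 + 61 + 89 = 426
Divide by the number of tests:
426 / 5 = 85.2

85.2


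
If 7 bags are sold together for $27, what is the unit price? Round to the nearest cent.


Total cost: $27
Number of items: 7
Unit price: $27 / 7 = $3.8571... ≈ $3.86

$3.86


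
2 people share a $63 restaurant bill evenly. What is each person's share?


Total bill: $63
Number of people: 2
Each pays: $63 / 2 = $31.50

$31.50


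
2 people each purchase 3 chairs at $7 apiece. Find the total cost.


Cost per person:
3 x $7 = $21
Group total:
2 x $21 = $42

$42


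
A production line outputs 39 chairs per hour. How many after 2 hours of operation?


Production rate: 39 chairs per hour
Time: 2 hours
Total: 39 x 2 = 78 chairs

78 chairs


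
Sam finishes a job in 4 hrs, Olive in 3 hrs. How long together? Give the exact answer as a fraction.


Sam's rate: 1/4 of the job per hour
Olive's rate: 1/3 of the job per hour
Combined rate: 1/4 + 1/3 = 7/12 per hour
Time = 1 / (7/12) = 12/7 hours (≈ 1.71 hours)

12/7 hours


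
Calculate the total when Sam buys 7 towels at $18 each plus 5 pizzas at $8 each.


Cost of towels:
7 x $18 = $126
Cost of pizzas:
5 x $8 = $40
Add both:
$126 + $40 = $166

$166


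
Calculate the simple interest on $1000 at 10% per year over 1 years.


Use the formula I = P x R x T / 100
P x R x T = 1000 x 10 x 1 = 10000
I = 10000 / 100 = $100

$100


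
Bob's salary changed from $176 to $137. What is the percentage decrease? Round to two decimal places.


Find the absolute change:
|137 - 176| = 39
Divide by original and multiply by 100:
39 / 176 x 100 = 22.1590...% ≈ 22.16%

22.16%


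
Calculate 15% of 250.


Convert percentage to decimal:
15% = 0.15
Multiply:
250 x 0.15 = 37.5

37.5


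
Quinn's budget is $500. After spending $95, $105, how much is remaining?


Add up expenses:
$95 + $105 = $200
Subtract from budget:
$500 - $200 = $300

$300


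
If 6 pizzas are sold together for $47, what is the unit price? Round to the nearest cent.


Total cost: $47
Number of items: 6
Unit price: $47 / 6 = $7.8333... ≈ $7.83

$7.83


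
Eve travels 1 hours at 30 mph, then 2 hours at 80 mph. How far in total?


Leg 1 distance:
30 x 1 = 30 miles
Leg 2 distance:
80 x 2 = 160 miles
Total distance:
30 + 160 = 190 miles

190 miles


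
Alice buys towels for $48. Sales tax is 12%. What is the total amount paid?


Calculate the tax:
12% of $48 = $5.76
Add tax to price:
$48 + $5.76 = $53.76

$53.76


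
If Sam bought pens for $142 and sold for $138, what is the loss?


Selling price = $138
Cost price = $142
Loss = cost price - selling price:
Loss = $142 - $138 = $4

$4


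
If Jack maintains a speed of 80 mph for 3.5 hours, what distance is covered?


Use the formula: distance = speed x time
Speed = 80 mph, Time = 3.5 hours
80 x 3.5 = 280 miles

280 miles


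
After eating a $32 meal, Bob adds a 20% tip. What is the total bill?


Calculate the tip:
20% of $32 = $6.40
Add tip to meal cost:
$32 + $6.40 = $38.40

$38.40


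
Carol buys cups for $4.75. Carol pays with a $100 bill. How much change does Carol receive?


Start with the amount paid:
$100
Subtract the price:
$100 - $4.75 = $95.25

$95.25


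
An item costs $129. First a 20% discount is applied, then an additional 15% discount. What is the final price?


First discount:
20% of $129 = $25.80
Price after first discount:
$129 - $25.80 = $103.20
Second discount:
15% of $103.20 = $15.48
Final price:
$103.20 - $15.48 = $87.72

$87.72


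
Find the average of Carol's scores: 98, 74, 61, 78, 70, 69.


Add the scores:
98 + 74 + 61 + 78 + 70 + 69 = 450
Divide by the number of tests:
450 / 6 = 75

75


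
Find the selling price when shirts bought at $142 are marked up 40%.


Calculate the markup amount:
40% of $142 = $56.80
Add to cost:
$142 + $56.80 = $198.80

$198.80


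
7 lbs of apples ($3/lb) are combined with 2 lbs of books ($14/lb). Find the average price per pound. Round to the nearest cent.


Cost of apples:
7 x $3 = $21
Cost of books:
2 x $14 = $28
Total cost: $21 + $28 = $49
Total weight: 9 lbs
Average: $49 / 9 = $5.4444... ≈ $5.44/lb

$5.44/lb


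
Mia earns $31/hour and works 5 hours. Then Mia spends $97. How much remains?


Calculate earnings:
5 x $31 = $155
Subtract spending:
$155 - $97 = $58

$58


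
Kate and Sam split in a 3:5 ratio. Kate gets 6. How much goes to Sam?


Find the multiplier:
6 / 3 = 2
Apply to Sam's share:
5 x 2 = 10

10


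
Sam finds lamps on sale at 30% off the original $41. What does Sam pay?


Calculate the discount amount:
30% of $41 = $12.30
Subtract from original:
$41 - $12.30 = $28.70

$28.70


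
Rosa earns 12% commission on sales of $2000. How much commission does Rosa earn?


Convert rate to decimal:
12% = 0.12
Multiply by sales:
$2000 x 0.12 = $240

$240


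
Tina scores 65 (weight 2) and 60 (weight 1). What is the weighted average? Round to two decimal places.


Weighted sum:
2 x 65 + 1 x 60 = 190
Total weight:
2 + 1 = 3
Weighted average:
190 / 3 = 63.3333... ≈ 63.33

63.33


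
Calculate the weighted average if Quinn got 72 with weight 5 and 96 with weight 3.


Weighted sum:
5 x 72 + 3 x 96 = 648
Total weight:
5 + 3 = 8
Weighted average:
648 / 8 = 81

81


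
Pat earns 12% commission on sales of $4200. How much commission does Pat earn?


Convert rate to decimal:
12% = 0.12
Multiply by sales:
$4200 x 0.12 = $504

$504


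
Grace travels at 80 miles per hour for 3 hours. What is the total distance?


Use the formula: distance = speed x time
Speed = 80 mph, Time = 3 hours
80 x 3 = 240 miles

240 miles


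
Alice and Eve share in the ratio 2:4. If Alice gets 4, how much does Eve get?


Find the multiplier:
4 / 2 = 2
Apply to Eve's share:
4 x 2 = 8

8


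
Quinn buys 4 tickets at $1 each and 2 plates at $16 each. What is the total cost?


Cost of tickets:
4 x $1 = $4
Cost of plates:
2 x $16 = $32
Add both:
$4 + $32 = $36

$36


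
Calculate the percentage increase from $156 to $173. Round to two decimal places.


Find the absolute change:
|173 - 156| = 17
Divide by original and multiply by 100:
17 / 156 x 100 = 10.8974...% ≈ 10.9%

10.9%


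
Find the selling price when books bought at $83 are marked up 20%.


Calculate the markup amount:
20% of $83 = $16.60
Add to cost:
$83 + $16.60 = $99.60

$99.60


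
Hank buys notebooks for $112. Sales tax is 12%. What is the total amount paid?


Calculate the tax:
12% of $112 = $13.44
Add tax to price:
$112 + $13.44 = $125.44

$125.44


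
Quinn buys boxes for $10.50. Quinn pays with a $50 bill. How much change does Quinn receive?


Start with the amount paid:
$50
Subtract the price:
$50 - $10.50 = $39.50

$39.50


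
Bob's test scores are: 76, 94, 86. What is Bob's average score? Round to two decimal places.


Add the scores:
76 + 94 + 86 = 256
Divide by the number of tests:
256 / 3 = 85.3333... ≈ 85.33

85.33


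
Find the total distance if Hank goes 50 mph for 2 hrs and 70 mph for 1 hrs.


Leg 1 distance:
50 x 2 = 100 miles
Leg 2 distance:
70 x 1 = 70 miles
Total distance:
100 + 70 = 170 miles

170 miles


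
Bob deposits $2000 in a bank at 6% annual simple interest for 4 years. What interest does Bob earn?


Use the formula I = P x R x T / 100
P x R x T = 2000 x 6 x 4 = 48000
I = 48000 / 100 = $480

$480


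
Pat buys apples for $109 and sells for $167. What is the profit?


Selling price = $167
Cost price = $109
Profit = selling price - cost price:
Profit = $167 - $109 = $58

$58


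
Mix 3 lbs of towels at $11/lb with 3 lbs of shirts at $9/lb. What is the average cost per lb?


Cost of towels:
3 x $11 = $33
Cost of shirts:
3 x $9 = $27
Total cost: $33 + $27 = $60
Total weight: 6 lbs
Average: $60 / 6 = $10/lb

$10/lb


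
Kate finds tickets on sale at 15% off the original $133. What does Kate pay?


Calculate the discount amount:
15% of $133 = $19.95
Subtract from original:
$133 - $19.95 = $113.05

$113.05


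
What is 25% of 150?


Convert percentage to decimal:
25% = 0.25
Multiply:
150 x 0.25 = 37.5

37.5


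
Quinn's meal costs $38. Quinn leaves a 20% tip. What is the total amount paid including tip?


Calculate the tip:
20% of $38 = $7.60
Add tip to meal cost:
$38 + $7.60 = $45.60

$45.60


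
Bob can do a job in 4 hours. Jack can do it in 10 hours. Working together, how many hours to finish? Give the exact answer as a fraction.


Bob's rate: 1/4 of the job per hour
Jack's rate: 1/10 of the job per hour
Combined rate: 1/4 + 1/10 = 7/20 per hour
Time = 1 / (7/20) = 20/7 hours (≈ 2.86 hours)

20/7 hours


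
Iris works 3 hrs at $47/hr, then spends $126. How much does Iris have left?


Calculate earnings:
3 x $47 = $141
Subtract spending:
$141 - $126 = $15

$15


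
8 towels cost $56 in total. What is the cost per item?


Total cost: $56
Number of items: 8
Unit price: $56 / 8 = $7

$7


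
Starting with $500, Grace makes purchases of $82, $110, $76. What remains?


Add up expenses:
$82 + $110 + $76 = $268
Subtract from budget:
$500 - $268 = $232

$232


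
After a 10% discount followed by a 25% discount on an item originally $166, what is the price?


First discount:
10% of $166 = $16.60
Price after first discount:
$166 - $16.60 = $149.40
Second discount:
25% of $149.40 = $37.35
Final price:
$149.40 - $37.35 = $112.05

$112.05


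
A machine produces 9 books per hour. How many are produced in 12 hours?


Production rate: 9 books per hour
Time: 12 hours
Total: 9 x 12 = 108 books

108 books


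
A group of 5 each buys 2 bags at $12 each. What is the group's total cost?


Cost per person:
2 x $12 = $24
Group total:
5 x $24 = $120

$120


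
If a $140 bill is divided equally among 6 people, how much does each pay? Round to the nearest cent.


Total bill: $140
Number of people: 6
Each pays: $140 / 6 = $23.3333... ≈ $23.33

$23.33


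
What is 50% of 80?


Convert percentage to decimal:
50% = 0.5
Multiply:
80 x 0.5 = 40

40


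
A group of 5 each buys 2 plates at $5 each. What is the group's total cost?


Cost per person:
2 x $5 = $10
Group total:
5 x $10 = $50

$50


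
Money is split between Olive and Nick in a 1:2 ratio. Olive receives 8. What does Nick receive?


Find the multiplier:
8 / 1 = 8
Apply to Nick's share:
2 x 8 = 16

16


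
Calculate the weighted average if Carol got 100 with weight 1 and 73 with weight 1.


Weighted sum:
1 x 100 + 1 x 73 = 173
Total weight:
1 + 1 = 2
Weighted average:
173 / 2 = 86.5

86.5


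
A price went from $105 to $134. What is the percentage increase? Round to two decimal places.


Find the absolute change:
|134 - 105| = 29
Divide by original and multiply by 100:
29 / 105 x 100 = 27.6190...% ≈ 27.62%

27.62%


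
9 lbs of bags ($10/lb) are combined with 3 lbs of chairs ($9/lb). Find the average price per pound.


Cost of bags:
9 x $10 = $90
Cost of chairs:
3 x $9 = $27
Total cost: $90 + $27 = $117
Total weight: 12 lbs
Average: $117 / 12 = $9.75/lb

$9.75/lb


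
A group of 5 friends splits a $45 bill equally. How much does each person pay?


Total bill: $45
Number of people: 5
Each pays: $45 / 5 = $9

$9


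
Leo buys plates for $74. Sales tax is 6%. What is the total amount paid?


Calculate the tax:
6% of $74 = $4.44
Add tax to price:
$74 + $4.44 = $78.44

$78.44


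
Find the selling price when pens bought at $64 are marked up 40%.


Calculate the markup amount:
40% of $64 = $25.60
Add to cost:
$64 + $25.60 = $89.60

$89.60


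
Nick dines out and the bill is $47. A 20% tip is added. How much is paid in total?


Calculate the tip:
20% of $47 = $9.40
Add tip to meal cost:
$47 + $9.40 = $56.40

$56.40


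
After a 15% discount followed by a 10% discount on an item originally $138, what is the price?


First discount:
15% of $138 = $20.70
Price after first discount:
$138 - $20.70 = $117.30
Second discount:
10% of $117.30 = $11.73
Final price:
$117.30 - $11.73 = $105.57

$105.57


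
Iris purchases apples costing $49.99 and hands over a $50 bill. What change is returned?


Start with the amount paid:
$50
Subtract the price:
$50 - $49.99 = $0.01

$0.01


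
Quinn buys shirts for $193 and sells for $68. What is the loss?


Selling price = $68
Cost price = $193
Loss = cost price - selling price:
Loss = $193 - $68 = $125

$125


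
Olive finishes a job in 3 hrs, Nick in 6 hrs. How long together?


Olive's rate: 1/3 of the job per hour
Nick's rate: 1/6 of the job per hour
Combined rate: 1/3 + 1/6 = 1/2 per hour
Time = 1 / (1/2) = 2 hours

2 hours


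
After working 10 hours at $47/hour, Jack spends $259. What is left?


Calculate earnings:
10 x $47 = $470
Subtract spending:
$470 - $259 = $211

$211


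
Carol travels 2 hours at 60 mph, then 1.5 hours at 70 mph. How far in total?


Leg 1 distance:
60 x 2 = 120 miles
Leg 2 distance:
70 x 1.5 = 105 miles
Total distance:
120 + 105 = 225 miles

225 miles


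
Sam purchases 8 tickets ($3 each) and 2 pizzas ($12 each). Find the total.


Cost of tickets:
8 x $3 = $24
Cost of pizzas:
2 x $12 = $24
Add both:
$24 + $24 = $48

$48


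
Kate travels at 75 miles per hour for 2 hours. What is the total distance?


Use the formula: distance = speed x time
Speed = 75 mph, Time = 2 hours
75 x 2 = 150 miles

150 miles


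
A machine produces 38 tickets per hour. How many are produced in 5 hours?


Production rate: 38 tickets per hour
Time: 5 hours
Total: 38 x 5 = 190 tickets

190 tickets


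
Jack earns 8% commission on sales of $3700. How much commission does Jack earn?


Convert rate to decimal:
8% = 0.08
Multiply by sales:
$3700 x 0.08 = $296

$296


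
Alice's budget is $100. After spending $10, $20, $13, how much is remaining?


Add up expenses:
$10 + $20 + $13 = $43
Subtract from budget:
$100 - $43 = $57

$57
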